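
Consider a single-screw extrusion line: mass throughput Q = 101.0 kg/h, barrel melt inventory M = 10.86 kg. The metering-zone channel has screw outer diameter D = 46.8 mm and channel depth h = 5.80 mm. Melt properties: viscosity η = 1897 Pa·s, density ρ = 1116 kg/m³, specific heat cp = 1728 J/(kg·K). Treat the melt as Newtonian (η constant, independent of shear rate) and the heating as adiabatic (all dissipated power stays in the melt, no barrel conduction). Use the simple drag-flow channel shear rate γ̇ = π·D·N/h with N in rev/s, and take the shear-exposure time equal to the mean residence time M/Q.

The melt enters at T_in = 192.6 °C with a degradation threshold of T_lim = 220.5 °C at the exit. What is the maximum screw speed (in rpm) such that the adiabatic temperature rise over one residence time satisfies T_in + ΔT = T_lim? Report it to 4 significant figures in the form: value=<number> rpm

value=20.26 rpm

Q_s = Q / 3600 = 101.0 / 3600 = 0.0280556 kg/s
t_res = M / Q_s = 10.86 ÷ 0.0280556 = 387.089 s
Convert to metres: D = 0.0468 m, h = 0.0058 m
ΔT_a = T_lim − T_in = 220.5 °C − 192.6 °C = 27.9 K
Invert ΔT = ηγ̇²t_res/(ρcp) for γ̇: γ̇_max² = ΔT_a ρ cp / (η t_res) = 27.9·1116·1728 / (1897·387.089) = 73.2713 s⁻²
Take the square root: γ̇_max = √(73.2713) = 8.55987 s⁻¹
N_max = γ̇_max h / (πD) = 8.55987·0.0058/(π·0.0468) = 0.337675 rev/s → ×60 = 20.2605 rpm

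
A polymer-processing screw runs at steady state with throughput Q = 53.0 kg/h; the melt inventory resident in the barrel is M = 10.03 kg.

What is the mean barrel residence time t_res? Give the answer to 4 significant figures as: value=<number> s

value=681.3 s

Convert throughput: Q = 53.0 kg/h = 53.0/3600 = 0.0147222 kg/s
t_res = M / Q_s = 10.03 / 0.0147222 = 681.283 s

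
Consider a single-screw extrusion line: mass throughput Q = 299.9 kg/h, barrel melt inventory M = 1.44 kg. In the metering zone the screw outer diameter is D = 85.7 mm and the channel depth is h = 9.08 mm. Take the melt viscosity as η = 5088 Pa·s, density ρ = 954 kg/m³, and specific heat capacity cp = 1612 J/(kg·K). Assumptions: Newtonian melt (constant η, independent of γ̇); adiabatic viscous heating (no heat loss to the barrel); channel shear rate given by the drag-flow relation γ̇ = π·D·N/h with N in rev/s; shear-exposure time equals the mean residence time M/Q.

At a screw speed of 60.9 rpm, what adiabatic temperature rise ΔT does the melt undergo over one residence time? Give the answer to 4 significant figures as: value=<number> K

Convert throughput: Q = 299.9 kg/h = 299.9/3600 = 0.0833056 kg/s
t_res = M / Q_s = 1.44 ÷ 0.0833056 = 17.2858 s
Convert to SI: D = 0.0857 m, h = 0.00908 m, N = 60.9/60 = 1.015 rev/s
γ̇ = π D N / h = (π)(0.0857)(1.015) / 0.00908 = 30.0961 s⁻¹
ΔT = η·γ̇²·t_res/(ρ·cp) = [5088 × 30.0961² × 17.2858] / [954 × 1612] = 51.8017 K

value=51.80 K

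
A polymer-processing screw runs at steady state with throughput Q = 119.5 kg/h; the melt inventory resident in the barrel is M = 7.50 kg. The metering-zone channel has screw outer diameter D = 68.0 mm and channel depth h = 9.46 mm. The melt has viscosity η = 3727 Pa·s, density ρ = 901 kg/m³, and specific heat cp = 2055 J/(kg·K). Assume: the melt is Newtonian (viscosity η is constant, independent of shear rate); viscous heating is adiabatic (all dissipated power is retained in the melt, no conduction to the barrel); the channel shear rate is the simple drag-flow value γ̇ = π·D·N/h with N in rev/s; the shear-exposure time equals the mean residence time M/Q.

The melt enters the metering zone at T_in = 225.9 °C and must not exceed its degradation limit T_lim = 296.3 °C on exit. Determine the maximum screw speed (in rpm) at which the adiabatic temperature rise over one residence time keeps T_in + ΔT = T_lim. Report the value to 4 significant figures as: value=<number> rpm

value=33.06 rpm

Q_s = Q / 3600 = 119.5 / 3600 = 0.0331944 kg/s
Mean residence time: t_res = M/Q_s = 7.50 kg / 0.0331944 kg/s = 225.941 s
D = 68.0 mm = 0.068 m;  h = 9.46 mm = 0.00946 m
ΔT_a = T_lim − T_in = 296.3 °C − 225.9 °C = 70.4 K
γ̇_max² = ΔT_a·ρ·cp/(η·t_res) = 70.4·901·2055/(3727·225.941) = 154.794 s⁻²
Take the square root: γ̇_max = √(154.794) = 12.4416 s⁻¹
N_max = γ̇_max·h / (π·D) = 12.4416 · 0.00946 / (π · 0.068) = 0.550946 rev/s = 33.0568 rpm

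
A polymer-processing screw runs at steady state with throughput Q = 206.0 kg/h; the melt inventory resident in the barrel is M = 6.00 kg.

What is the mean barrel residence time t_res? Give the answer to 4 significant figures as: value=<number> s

Q_s = Q / 3600 = 206.0 / 3600 = 0.0572222 kg/s
Mean residence time: t_res = M/Q_s = 6.00 kg / 0.0572222 kg/s = 104.854 s

value=104.9 s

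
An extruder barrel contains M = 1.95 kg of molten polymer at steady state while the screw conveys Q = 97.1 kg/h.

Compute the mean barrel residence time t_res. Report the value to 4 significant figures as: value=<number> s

Q_s = Q / 3600 = 97.1 / 3600 = 0.0269722 kg/s
t_res = M / Q_s = 1.95 ÷ 0.0269722 = 72.2966 s

value=72.30 s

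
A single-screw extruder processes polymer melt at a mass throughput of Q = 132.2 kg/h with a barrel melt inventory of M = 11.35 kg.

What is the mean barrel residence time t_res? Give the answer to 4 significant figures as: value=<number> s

Q_s = Q / 3600 = 132.2 / 3600 = 0.0367222 kg/s
Mean residence time: t_res = M/Q_s = 11.35 kg / 0.0367222 kg/s = 309.077 s

value=309.1 s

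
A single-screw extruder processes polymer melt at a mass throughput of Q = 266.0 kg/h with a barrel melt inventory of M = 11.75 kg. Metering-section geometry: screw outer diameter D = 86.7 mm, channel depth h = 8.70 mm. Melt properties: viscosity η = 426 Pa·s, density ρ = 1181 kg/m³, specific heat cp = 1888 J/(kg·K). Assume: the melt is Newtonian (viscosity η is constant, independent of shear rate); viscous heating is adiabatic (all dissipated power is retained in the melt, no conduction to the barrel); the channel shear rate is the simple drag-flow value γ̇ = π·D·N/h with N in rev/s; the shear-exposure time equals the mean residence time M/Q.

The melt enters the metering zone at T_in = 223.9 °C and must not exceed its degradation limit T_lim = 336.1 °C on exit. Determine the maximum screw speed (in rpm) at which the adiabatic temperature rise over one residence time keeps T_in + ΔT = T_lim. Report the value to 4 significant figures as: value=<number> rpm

Convert throughput: Q = 266.0 kg/h = 266.0/3600 = 0.0738889 kg/s
t_res = M / Q_s = 11.75 / 0.0738889 = 159.023 s
Geometry in SI: D = 86.7 mm → 0.0867 m, h = 8.70 mm → 0.0087 m
ΔT_a = T_lim − T_in = 336.1 − 223.9 = 112.2 K
Invert ΔT = ηγ̇²t_res/(ρcp) for γ̇: γ̇_max² = ΔT_a ρ cp / (η t_res) = 112.2·1181·1888 / (426·159.023) = 3692.98 s⁻²
γ̇_max = √3692.98 = 60.7699 s⁻¹
N_max = γ̇_max h / (πD) = 60.7699·0.0087/(π·0.0867) = 1.94106 rev/s → ×60 = 116.463 rpm

value=116.5 rpm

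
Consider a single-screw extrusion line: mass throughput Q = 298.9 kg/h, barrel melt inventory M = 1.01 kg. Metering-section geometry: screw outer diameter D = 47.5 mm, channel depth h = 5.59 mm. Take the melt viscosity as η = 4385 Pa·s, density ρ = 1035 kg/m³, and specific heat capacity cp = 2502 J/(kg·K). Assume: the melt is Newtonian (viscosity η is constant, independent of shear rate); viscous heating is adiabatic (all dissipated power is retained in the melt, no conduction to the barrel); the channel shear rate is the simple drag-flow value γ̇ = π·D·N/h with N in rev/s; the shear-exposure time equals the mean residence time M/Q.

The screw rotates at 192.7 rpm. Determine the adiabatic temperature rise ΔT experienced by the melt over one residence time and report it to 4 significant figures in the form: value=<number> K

Throughput in SI: Q_s = 298.9 kg/h ÷ 3600 s/h = 0.0830278 kg/s
Mean residence time: t_res = M/Q_s = 1.01 kg / 0.0830278 kg/s = 12.1646 s
Convert to SI: D = 0.0475 m, h = 0.00559 m, N = 192.7/60 = 3.21167 rev/s
γ̇ = π D N / h = (π)(0.0475)(3.21167) / 0.00559 = 85.7358 s⁻¹
ΔT = η·γ̇²·t_res / (ρ·cp) = 4385 · (85.7358)² · 12.1646 / (1035 · 2502) = 151.413 K

value=151.4 K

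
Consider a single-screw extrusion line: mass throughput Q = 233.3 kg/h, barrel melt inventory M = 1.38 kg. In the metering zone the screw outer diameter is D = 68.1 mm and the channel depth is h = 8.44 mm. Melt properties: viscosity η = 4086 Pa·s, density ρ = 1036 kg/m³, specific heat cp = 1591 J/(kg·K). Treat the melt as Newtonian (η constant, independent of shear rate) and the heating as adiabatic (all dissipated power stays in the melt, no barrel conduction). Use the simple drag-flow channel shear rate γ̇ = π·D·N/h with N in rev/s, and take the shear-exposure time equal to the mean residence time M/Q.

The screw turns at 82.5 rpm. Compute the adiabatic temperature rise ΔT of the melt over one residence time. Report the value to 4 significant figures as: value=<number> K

Convert throughput: Q = 233.3 kg/h = 233.3/3600 = 0.0648056 kg/s
t_res = M / Q_s = 1.38 ÷ 0.0648056 = 21.2945 s
Geometry in metres: D = 68.1 mm → 0.0681 m, h = 8.44 mm → 0.00844 m; screw speed N = 82.5 rpm = 1.375 rev/s
Shear rate: γ̇ = πDN/h = π·0.0681·1.375/0.00844 = 34.8544 s⁻¹
ΔT = η·γ̇²·t_res/(ρ·cp) = [4086 × 34.8544² × 21.2945] / [1036 × 1591] = 64.1283 K

value=64.13 K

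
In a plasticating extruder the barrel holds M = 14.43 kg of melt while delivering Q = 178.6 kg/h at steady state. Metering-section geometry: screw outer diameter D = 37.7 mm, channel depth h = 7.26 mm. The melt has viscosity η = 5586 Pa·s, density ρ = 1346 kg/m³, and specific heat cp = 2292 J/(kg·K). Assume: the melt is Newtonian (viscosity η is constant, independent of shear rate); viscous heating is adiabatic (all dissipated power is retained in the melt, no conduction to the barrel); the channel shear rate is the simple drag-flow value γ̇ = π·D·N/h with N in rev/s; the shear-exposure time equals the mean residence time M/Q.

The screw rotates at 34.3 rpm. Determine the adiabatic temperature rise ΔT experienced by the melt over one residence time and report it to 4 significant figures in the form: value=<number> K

value=45.81 K

Throughput in SI: Q_s = 178.6 kg/h ÷ 3600 s/h = 0.0496111 kg/s
t_res = M / Q_s = 14.43 / 0.0496111 = 290.862 s
D = 37.7 mm = 0.0377 m;  h = 7.26 mm = 0.00726 m;  N = 34.3 rpm / 60 = 0.571667 rev/s
Shear rate: γ̇ = πDN/h = π·0.0377·0.571667/0.00726 = 9.32604 s⁻¹
Adiabatic rise: ΔT = η γ̇² t_res / (ρ cp) = 5586·(9.32604)²·290.862 / (1346·2292) = 45.8061 K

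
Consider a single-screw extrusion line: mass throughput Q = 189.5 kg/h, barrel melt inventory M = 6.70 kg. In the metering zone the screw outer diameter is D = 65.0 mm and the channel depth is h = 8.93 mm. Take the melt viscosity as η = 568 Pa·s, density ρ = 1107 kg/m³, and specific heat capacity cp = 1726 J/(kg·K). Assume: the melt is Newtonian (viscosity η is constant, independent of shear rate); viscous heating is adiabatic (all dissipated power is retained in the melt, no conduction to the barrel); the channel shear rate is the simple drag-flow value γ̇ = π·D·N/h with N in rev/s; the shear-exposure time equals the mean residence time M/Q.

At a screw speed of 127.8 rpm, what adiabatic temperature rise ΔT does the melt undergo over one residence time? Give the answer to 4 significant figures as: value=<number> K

value=89.77 K

Q_s = Q / 3600 = 189.5 / 3600 = 0.0526389 kg/s
t_res = M / Q_s = 6.70 / 0.0526389 = 127.282 s
Convert to SI: D = 0.065 m, h = 0.00893 m, N = 127.8/60 = 2.13 rev/s
γ̇ = π D N / h = (π)(0.065)(2.13) / 0.00893 = 48.707 s⁻¹
ΔT = η·γ̇²·t_res/(ρ·cp) = [568 × 48.707² × 127.282] / [1107 × 1726] = 89.7658 K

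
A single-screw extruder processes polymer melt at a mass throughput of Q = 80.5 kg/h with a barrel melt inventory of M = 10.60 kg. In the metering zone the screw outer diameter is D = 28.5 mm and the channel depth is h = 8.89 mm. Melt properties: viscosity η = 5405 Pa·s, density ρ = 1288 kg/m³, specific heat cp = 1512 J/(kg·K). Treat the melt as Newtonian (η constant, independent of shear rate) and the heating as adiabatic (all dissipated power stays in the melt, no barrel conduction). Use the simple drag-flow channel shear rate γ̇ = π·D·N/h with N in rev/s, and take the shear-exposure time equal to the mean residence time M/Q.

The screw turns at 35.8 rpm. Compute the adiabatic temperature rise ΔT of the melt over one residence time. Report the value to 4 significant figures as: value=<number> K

value=47.51 K

Convert throughput: Q = 80.5 kg/h = 80.5/3600 = 0.0223611 kg/s
Mean residence time: t_res = M/Q_s = 10.60 kg / 0.0223611 kg/s = 474.037 s
D = 28.5 mm = 0.0285 m;  h = 8.89 mm = 0.00889 m;  N = 35.8 rpm / 60 = 0.596667 rev/s
Shear rate: γ̇ = πDN/h = π·0.0285·0.596667/0.00889 = 6.00931 s⁻¹
Adiabatic rise: ΔT = η γ̇² t_res / (ρ cp) = 5405·(6.00931)²·474.037 / (1288·1512) = 47.5105 K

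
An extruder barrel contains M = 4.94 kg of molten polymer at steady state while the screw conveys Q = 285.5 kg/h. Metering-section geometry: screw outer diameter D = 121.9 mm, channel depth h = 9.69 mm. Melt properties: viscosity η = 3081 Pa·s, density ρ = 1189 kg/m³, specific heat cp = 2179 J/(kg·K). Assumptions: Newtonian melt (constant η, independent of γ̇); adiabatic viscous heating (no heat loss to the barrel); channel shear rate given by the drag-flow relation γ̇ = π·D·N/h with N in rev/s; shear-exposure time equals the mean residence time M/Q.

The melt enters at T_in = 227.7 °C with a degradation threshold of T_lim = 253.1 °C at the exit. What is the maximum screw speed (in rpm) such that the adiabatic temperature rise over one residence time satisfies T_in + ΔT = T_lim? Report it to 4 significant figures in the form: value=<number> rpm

value=28.11 rpm

Throughput in SI: Q_s = 285.5 kg/h ÷ 3600 s/h = 0.0793056 kg/s
t_res = M / Q_s = 4.94 ÷ 0.0793056 = 62.2907 s
Geometry in SI: D = 121.9 mm → 0.1219 m, h = 9.69 mm → 0.00969 m
ΔT_a = T_lim − T_in = 253.1 °C − 227.7 °C = 25.4 K
Invert ΔT = ηγ̇²t_res/(ρcp) for γ̇: γ̇_max² = ΔT_a ρ cp / (η t_res) = 25.4·1189·2179 / (3081·62.2907) = 342.892 s⁻²
γ̇_max = sqrt(342.892) = 18.5174 s⁻¹
N_max = γ̇_max h / (πD) = 18.5174·0.00969/(π·0.1219) = 0.468543 rev/s → ×60 = 28.1126 rpm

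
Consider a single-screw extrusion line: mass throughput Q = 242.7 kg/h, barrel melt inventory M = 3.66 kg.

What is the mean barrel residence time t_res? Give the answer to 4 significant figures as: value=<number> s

Throughput in SI: Q_s = 242.7 kg/h ÷ 3600 s/h = 0.0674167 kg/s
t_res = M / Q_s = 3.66 / 0.0674167 = 54.2892 s

value=54.29 s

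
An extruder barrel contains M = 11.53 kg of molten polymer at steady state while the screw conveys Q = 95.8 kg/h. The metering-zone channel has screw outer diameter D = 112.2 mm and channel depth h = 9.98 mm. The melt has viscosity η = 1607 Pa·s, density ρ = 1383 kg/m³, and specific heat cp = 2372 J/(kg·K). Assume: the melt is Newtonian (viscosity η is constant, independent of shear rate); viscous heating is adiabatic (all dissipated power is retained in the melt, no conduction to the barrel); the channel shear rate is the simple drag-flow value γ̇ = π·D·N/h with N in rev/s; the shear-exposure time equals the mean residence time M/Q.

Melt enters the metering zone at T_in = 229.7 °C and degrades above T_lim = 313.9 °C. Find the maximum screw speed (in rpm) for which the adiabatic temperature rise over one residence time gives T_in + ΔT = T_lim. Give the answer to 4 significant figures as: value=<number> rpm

value=33.84 rpm

Convert throughput: Q = 95.8 kg/h = 95.8/3600 = 0.0266111 kg/s
t_res = M / Q_s = 11.53 ÷ 0.0266111 = 433.278 s
D = 112.2 mm = 0.1122 m;  h = 9.98 mm = 0.00998 m
ΔT_a = T_lim − T_in = 313.9 − 229.7 = 84.2 K
Invert ΔT = ηγ̇²t_res/(ρcp) for γ̇: γ̇_max² = ΔT_a ρ cp / (η t_res) = 84.2·1383·2372 / (1607·433.278) = 396.704 s⁻²
γ̇_max = sqrt(396.704) = 19.9174 s⁻¹
N_max = γ̇_max·h / (π·D) = 19.9174 · 0.00998 / (π · 0.1122) = 0.563925 rev/s = 33.8355 rpm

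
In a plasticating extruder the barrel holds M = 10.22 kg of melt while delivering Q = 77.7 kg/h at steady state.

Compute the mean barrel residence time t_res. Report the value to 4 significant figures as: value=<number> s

value=473.5 s

Convert throughput: Q = 77.7 kg/h = 77.7/3600 = 0.0215833 kg/s
Mean residence time: t_res = M/Q_s = 10.22 kg / 0.0215833 kg/s = 473.514 s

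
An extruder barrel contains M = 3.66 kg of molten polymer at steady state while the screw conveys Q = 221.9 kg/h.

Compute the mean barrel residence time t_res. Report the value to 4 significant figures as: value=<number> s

value=59.38 s

Q_s = Q / 3600 = 221.9 / 3600 = 0.0616389 kg/s
t_res = M / Q_s = 3.66 ÷ 0.0616389 = 59.3781 s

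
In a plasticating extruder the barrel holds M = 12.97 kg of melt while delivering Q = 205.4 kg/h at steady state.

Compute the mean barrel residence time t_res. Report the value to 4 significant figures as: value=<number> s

value=227.3 s

Q_s = Q / 3600 = 205.4 / 3600 = 0.0570556 kg/s
t_res = M / Q_s = 12.97 / 0.0570556 = 227.322 s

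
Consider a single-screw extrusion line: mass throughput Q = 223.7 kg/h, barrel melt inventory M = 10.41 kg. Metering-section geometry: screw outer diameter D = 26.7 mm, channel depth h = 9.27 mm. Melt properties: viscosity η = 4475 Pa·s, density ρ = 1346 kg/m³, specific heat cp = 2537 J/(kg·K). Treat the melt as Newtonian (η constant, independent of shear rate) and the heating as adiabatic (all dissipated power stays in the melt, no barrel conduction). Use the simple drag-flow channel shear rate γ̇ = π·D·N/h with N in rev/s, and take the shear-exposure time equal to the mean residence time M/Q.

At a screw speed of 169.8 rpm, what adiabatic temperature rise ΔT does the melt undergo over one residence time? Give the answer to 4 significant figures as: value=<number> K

value=144.0 K

Throughput in SI: Q_s = 223.7 kg/h ÷ 3600 s/h = 0.0621389 kg/s
t_res = M / Q_s = 10.41 ÷ 0.0621389 = 167.528 s
Convert to SI: D = 0.0267 m, h = 0.00927 m, N = 169.8/60 = 2.83 rev/s
γ̇ = π D N / h = (π)(0.0267)(2.83) / 0.00927 = 25.6075 s⁻¹
ΔT = η·γ̇²·t_res / (ρ·cp) = 4475 · (25.6075)² · 167.528 / (1346 · 2537) = 143.963 K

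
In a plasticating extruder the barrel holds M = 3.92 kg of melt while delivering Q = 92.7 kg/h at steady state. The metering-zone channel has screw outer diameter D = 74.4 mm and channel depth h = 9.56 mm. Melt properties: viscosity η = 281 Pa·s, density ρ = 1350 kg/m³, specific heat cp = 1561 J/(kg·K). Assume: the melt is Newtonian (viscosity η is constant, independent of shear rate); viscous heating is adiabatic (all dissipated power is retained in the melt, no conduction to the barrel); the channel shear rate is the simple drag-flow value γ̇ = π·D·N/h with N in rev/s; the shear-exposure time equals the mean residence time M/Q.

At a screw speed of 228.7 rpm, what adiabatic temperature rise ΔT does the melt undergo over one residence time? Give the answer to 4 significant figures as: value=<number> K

value=176.3 K

Throughput in SI: Q_s = 92.7 kg/h ÷ 3600 s/h = 0.02575 kg/s
t_res = M / Q_s = 3.92 ÷ 0.02575 = 152.233 s
D = 74.4 mm = 0.0744 m;  h = 9.56 mm = 0.00956 m;  N = 228.7 rpm / 60 = 3.81167 rev/s
γ̇ = π D N / h = (π)(0.0744)(3.81167) / 0.00956 = 93.1923 s⁻¹
Adiabatic rise: ΔT = η γ̇² t_res / (ρ cp) = 281·(93.1923)²·152.233 / (1350·1561) = 176.294 K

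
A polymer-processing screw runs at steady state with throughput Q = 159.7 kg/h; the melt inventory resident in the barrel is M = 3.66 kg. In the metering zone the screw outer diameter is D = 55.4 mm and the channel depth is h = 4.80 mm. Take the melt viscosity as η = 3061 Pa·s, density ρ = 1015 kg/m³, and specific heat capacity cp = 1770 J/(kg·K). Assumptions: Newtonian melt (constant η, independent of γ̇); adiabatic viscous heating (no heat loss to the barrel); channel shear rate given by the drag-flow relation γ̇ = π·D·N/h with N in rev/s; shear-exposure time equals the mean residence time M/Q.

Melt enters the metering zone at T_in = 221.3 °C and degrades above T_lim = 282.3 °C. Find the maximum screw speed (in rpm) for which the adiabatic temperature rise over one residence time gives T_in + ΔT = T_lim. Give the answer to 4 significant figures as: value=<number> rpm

Convert throughput: Q = 159.7 kg/h = 159.7/3600 = 0.0443611 kg/s
t_res = M / Q_s = 3.66 ÷ 0.0443611 = 82.5047 s
Geometry in SI: D = 55.4 mm → 0.0554 m, h = 4.80 mm → 0.0048 m
ΔT_a = T_lim − T_in = 282.3 − 221.3 = 61 K
γ̇_max² = ΔT_a·ρ·cp/(η·t_res) = 61·1015·1770/(3061·82.5047) = 433.937 s⁻²
Take the square root: γ̇_max = √(433.937) = 20.8312 s⁻¹
Solve γ̇ = πDN/h for N: N_max = γ̇_max·h/(π·D) = 20.8312 × 0.0048 / (π × 0.0554) = 0.574507 rev/s = 34.4704 rpm

value=34.47 rpm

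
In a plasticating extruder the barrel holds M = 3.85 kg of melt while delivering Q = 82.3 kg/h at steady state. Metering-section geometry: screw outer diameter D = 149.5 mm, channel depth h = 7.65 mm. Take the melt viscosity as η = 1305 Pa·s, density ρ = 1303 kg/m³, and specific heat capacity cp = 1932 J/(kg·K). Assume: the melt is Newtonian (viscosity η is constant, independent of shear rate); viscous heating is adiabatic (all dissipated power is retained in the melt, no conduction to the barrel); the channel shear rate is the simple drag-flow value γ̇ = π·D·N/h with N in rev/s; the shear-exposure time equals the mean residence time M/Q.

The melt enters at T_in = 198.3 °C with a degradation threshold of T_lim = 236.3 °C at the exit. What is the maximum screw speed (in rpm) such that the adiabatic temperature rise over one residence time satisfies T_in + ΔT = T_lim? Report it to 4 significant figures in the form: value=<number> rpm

value=20.39 rpm

Q_s = Q / 3600 = 82.3 / 3600 = 0.0228611 kg/s
t_res = M / Q_s = 3.85 ÷ 0.0228611 = 168.408 s
Geometry in SI: D = 149.5 mm → 0.1495 m, h = 7.65 mm → 0.00765 m
ΔT_a = T_lim − T_in = 236.3 − 198.3 = 38 K
Invert ΔT = ηγ̇²t_res/(ρcp) for γ̇: γ̇_max² = ΔT_a ρ cp / (η t_res) = 38·1303·1932 / (1305·168.408) = 435.272 s⁻²
Take the square root: γ̇_max = √(435.272) = 20.8632 s⁻¹
N_max = γ̇_max·h / (π·D) = 20.8632 · 0.00765 / (π · 0.1495) = 0.339822 rev/s = 20.3893 rpm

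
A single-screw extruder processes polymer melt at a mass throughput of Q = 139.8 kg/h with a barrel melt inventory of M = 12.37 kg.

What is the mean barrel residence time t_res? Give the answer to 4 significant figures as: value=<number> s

Q_s = Q / 3600 = 139.8 / 3600 = 0.0388333 kg/s
t_res = M / Q_s = 12.37 / 0.0388333 = 318.541 s

value=318.5 s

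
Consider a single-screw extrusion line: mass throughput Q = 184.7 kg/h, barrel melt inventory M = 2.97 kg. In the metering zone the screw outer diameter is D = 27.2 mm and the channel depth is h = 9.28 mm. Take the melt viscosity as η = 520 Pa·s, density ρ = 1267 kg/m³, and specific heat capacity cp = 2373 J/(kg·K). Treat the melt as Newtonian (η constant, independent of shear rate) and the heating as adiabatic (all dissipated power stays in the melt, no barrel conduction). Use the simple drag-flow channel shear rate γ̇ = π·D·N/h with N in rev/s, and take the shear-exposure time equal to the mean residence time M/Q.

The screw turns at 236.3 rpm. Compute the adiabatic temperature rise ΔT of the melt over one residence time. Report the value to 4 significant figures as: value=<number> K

Throughput in SI: Q_s = 184.7 kg/h ÷ 3600 s/h = 0.0513056 kg/s
Mean residence time: t_res = M/Q_s = 2.97 kg / 0.0513056 kg/s = 57.8885 s
D = 27.2 mm = 0.0272 m;  h = 9.28 mm = 0.00928 m;  N = 236.3 rpm / 60 = 3.93833 rev/s
Shear rate: γ̇ = πDN/h = π·0.0272·3.93833/0.00928 = 36.2646 s⁻¹
ΔT = η·γ̇²·t_res/(ρ·cp) = [520 × 36.2646² × 57.8885] / [1267 × 2373] = 13.167 K

value=13.17 K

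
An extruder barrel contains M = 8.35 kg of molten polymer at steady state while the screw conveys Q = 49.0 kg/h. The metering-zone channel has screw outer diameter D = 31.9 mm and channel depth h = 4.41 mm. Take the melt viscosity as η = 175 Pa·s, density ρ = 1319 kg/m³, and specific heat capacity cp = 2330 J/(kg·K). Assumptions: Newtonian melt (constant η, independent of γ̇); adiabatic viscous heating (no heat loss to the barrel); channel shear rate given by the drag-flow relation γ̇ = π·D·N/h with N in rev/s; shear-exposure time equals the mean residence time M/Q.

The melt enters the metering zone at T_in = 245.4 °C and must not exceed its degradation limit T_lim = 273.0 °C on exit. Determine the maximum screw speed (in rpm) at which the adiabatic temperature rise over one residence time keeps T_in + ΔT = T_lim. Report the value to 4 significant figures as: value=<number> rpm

value=74.21 rpm

Convert throughput: Q = 49.0 kg/h = 49.0/3600 = 0.0136111 kg/s
t_res = M / Q_s = 8.35 / 0.0136111 = 613.469 s
Convert to metres: D = 0.0319 m, h = 0.00441 m
ΔT_a = T_lim − T_in = 273.0 °C − 245.4 °C = 27.6 K
γ̇_max² = ΔT_a·ρ·cp/(η·t_res) = 27.6·1319·2330/(175·613.469) = 790.094 s⁻²
γ̇_max = sqrt(790.094) = 28.1086 s⁻¹
N_max = γ̇_max·h / (π·D) = 28.1086 · 0.00441 / (π · 0.0319) = 1.23691 rev/s = 74.2145 rpm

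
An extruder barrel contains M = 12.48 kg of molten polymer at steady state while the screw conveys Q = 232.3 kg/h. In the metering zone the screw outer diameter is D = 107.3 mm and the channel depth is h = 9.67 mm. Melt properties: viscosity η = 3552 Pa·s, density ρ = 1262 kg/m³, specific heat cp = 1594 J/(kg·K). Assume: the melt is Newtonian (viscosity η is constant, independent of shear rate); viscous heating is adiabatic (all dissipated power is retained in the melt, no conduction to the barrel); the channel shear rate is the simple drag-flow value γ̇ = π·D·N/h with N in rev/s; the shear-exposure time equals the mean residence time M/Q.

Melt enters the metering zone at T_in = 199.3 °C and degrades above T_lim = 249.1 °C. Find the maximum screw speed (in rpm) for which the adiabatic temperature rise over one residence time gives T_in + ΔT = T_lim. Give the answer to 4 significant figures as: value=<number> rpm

value=20.78 rpm

Convert throughput: Q = 232.3 kg/h = 232.3/3600 = 0.0645278 kg/s
t_res = M / Q_s = 12.48 ÷ 0.0645278 = 193.405 s
D = 107.3 mm = 0.1073 m;  h = 9.67 mm = 0.00967 m
Allowable rise: ΔT_a = T_lim − T_in = 249.1 − 199.3 = 49.8 K
Invert ΔT = ηγ̇²t_res/(ρcp) for γ̇: γ̇_max² = ΔT_a ρ cp / (η t_res) = 49.8·1262·1594 / (3552·193.405) = 145.826 s⁻²
γ̇_max = √145.826 = 12.0759 s⁻¹
Solve γ̇ = πDN/h for N: N_max = γ̇_max·h/(π·D) = 12.0759 × 0.00967 / (π × 0.1073) = 0.346414 rev/s = 20.7848 rpm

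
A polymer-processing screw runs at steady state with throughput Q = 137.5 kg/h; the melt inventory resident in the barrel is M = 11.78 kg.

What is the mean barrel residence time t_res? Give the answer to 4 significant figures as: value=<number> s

value=308.4 s

Q_s = Q / 3600 = 137.5 / 3600 = 0.0381944 kg/s
Mean residence time: t_res = M/Q_s = 11.78 kg / 0.0381944 kg/s = 308.422 s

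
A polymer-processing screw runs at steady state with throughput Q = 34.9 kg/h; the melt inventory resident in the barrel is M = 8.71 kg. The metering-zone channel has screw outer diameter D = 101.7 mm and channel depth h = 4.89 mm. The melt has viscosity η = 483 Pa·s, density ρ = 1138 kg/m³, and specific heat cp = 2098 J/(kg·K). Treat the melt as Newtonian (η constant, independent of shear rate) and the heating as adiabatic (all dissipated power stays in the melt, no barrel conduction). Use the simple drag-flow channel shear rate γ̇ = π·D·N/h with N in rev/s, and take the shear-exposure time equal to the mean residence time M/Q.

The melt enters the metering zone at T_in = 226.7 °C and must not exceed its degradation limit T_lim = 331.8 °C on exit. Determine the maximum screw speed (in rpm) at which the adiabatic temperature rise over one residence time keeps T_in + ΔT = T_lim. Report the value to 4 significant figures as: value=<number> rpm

Q_s = Q / 3600 = 34.9 / 3600 = 0.00969444 kg/s
t_res = M / Q_s = 8.71 ÷ 0.00969444 = 898.453 s
Geometry in SI: D = 101.7 mm → 0.1017 m, h = 4.89 mm → 0.00489 m
Allowable rise: ΔT_a = T_lim − T_in = 331.8 − 226.7 = 105.1 K
γ̇_max² = ΔT_a·ρ·cp/(η·t_res) = 105.1·1138·2098/(483·898.453) = 578.24 s⁻²
γ̇_max = √578.24 = 24.0466 s⁻¹
N_max = γ̇_max h / (πD) = 24.0466·0.00489/(π·0.1017) = 0.368038 rev/s → ×60 = 22.0823 rpm

value=22.08 rpm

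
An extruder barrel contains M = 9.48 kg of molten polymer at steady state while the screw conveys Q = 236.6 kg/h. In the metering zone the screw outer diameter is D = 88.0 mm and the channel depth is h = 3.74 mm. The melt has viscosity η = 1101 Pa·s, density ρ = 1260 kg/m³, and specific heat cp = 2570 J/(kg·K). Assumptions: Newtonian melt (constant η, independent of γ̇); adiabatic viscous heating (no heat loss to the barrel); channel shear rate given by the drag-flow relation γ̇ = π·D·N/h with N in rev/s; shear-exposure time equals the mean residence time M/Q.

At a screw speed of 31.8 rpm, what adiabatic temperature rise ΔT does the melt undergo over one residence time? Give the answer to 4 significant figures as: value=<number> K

Throughput in SI: Q_s = 236.6 kg/h ÷ 3600 s/h = 0.0657222 kg/s
t_res = M / Q_s = 9.48 ÷ 0.0657222 = 144.243 s
D = 88.0 mm = 0.088 m;  h = 3.74 mm = 0.00374 m;  N = 31.8 rpm / 60 = 0.53 rev/s
γ̇ = π·D·N / h = π · 0.088 · 0.53 / 0.00374 = 39.1775 s⁻¹
ΔT = η·γ̇²·t_res/(ρ·cp) = [1101 × 39.1775² × 144.243] / [1260 × 2570] = 75.2755 K

value=75.28 K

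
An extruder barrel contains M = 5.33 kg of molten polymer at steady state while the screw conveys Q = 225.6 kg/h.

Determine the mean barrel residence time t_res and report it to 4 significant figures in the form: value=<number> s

Throughput in SI: Q_s = 225.6 kg/h ÷ 3600 s/h = 0.0626667 kg/s
t_res = M / Q_s = 5.33 / 0.0626667 = 85.0532 s

value=85.05 s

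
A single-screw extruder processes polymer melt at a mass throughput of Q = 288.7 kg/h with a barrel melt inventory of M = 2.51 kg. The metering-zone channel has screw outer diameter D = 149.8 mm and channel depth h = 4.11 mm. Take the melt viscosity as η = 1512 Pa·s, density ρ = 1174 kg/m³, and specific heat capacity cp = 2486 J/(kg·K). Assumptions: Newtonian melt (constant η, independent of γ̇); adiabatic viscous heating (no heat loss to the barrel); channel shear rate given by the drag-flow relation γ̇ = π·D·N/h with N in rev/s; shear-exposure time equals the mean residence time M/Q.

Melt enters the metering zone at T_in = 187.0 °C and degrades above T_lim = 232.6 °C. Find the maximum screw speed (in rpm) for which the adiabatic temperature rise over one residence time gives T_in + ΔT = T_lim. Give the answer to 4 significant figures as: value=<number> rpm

value=27.79 rpm

Convert throughput: Q = 288.7 kg/h = 288.7/3600 = 0.0801944 kg/s
t_res = M / Q_s = 2.51 ÷ 0.0801944 = 31.2989 s
Convert to metres: D = 0.1498 m, h = 0.00411 m
Allowable rise: ΔT_a = T_lim − T_in = 232.6 − 187.0 = 45.6 K
γ̇_max² = ΔT_a·ρ·cp/(η·t_res) = 45.6·1174·2486/(1512·31.2989) = 2812.24 s⁻²
γ̇_max = √2812.24 = 53.0306 s⁻¹
N_max = γ̇_max·h / (π·D) = 53.0306 · 0.00411 / (π · 0.1498) = 0.463134 rev/s = 27.788 rpm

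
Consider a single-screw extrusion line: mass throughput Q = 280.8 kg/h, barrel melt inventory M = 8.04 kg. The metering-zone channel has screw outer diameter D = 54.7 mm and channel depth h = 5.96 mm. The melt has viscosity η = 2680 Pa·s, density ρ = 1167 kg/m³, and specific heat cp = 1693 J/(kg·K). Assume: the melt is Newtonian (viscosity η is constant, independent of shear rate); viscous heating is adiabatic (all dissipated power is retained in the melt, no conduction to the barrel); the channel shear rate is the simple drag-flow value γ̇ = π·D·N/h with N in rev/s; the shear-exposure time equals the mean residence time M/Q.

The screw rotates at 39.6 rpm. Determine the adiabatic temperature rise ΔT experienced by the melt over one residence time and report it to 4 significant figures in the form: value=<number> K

Throughput in SI: Q_s = 280.8 kg/h ÷ 3600 s/h = 0.078 kg/s
Mean residence time: t_res = M/Q_s = 8.04 kg / 0.078 kg/s = 103.077 s
D = 54.7 mm = 0.0547 m;  h = 5.96 mm = 0.00596 m;  N = 39.6 rpm / 60 = 0.66 rev/s
Shear rate: γ̇ = πDN/h = π·0.0547·0.66/0.00596 = 19.0298 s⁻¹
ΔT = η·γ̇²·t_res / (ρ·cp) = 2680 · (19.0298)² · 103.077 / (1167 · 1693) = 50.6335 K

value=50.63 K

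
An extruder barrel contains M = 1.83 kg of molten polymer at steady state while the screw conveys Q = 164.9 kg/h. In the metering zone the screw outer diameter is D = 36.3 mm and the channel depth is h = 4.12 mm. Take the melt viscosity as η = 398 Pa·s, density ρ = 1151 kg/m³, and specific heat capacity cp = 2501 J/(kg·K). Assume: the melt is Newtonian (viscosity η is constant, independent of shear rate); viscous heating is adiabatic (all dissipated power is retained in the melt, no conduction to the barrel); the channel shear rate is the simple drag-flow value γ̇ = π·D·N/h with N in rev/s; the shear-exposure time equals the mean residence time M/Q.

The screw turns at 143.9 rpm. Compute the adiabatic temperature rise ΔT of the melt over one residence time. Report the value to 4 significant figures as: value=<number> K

Throughput in SI: Q_s = 164.9 kg/h ÷ 3600 s/h = 0.0458056 kg/s
t_res = M / Q_s = 1.83 ÷ 0.0458056 = 39.9515 s
D = 36.3 mm = 0.0363 m;  h = 4.12 mm = 0.00412 m;  N = 143.9 rpm / 60 = 2.39833 rev/s
γ̇ = π D N / h = (π)(0.0363)(2.39833) / 0.00412 = 66.3848 s⁻¹
ΔT = η·γ̇²·t_res / (ρ·cp) = 398 · (66.3848)² · 39.9515 / (1151 · 2501) = 24.3425 K

value=24.34 K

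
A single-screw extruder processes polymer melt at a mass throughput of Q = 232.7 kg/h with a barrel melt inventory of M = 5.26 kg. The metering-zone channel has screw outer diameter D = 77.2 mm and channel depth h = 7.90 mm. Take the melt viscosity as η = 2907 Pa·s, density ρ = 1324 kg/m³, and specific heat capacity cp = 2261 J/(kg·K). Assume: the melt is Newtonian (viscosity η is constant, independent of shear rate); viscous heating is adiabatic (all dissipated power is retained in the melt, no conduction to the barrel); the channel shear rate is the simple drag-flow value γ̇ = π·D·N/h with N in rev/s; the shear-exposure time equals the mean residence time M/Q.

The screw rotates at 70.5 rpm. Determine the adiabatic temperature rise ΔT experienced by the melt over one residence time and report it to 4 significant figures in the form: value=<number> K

Q_s = Q / 3600 = 232.7 / 3600 = 0.0646389 kg/s
t_res = M / Q_s = 5.26 ÷ 0.0646389 = 81.3752 s
D = 77.2 mm = 0.0772 m;  h = 7.90 mm = 0.0079 m;  N = 70.5 rpm / 60 = 1.175 rev/s
γ̇ = π·D·N / h = π · 0.0772 · 1.175 / 0.0079 = 36.0726 s⁻¹
Adiabatic rise: ΔT = η γ̇² t_res / (ρ cp) = 2907·(36.0726)²·81.3752 / (1324·2261) = 102.826 K

value=102.8 K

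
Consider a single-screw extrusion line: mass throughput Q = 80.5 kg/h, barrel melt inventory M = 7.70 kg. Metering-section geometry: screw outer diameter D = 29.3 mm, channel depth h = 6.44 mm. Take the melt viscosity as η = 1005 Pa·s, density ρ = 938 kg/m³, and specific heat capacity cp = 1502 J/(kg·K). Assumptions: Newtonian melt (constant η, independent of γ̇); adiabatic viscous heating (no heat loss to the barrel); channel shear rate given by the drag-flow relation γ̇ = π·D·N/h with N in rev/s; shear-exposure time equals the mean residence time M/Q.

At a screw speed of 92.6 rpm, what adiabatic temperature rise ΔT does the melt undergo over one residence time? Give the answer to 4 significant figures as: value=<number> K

value=119.5 K

Throughput in SI: Q_s = 80.5 kg/h ÷ 3600 s/h = 0.0223611 kg/s
t_res = M / Q_s = 7.70 ÷ 0.0223611 = 344.348 s
D = 29.3 mm = 0.0293 m;  h = 6.44 mm = 0.00644 m;  N = 92.6 rpm / 60 = 1.54333 rev/s
γ̇ = π D N / h = (π)(0.0293)(1.54333) / 0.00644 = 22.0593 s⁻¹
Adiabatic rise: ΔT = η γ̇² t_res / (ρ cp) = 1005·(22.0593)²·344.348 / (938·1502) = 119.529 K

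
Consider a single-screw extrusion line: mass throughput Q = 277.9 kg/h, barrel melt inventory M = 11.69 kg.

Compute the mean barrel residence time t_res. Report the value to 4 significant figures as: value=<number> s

value=151.4 s

Convert throughput: Q = 277.9 kg/h = 277.9/3600 = 0.0771944 kg/s
Mean residence time: t_res = M/Q_s = 11.69 kg / 0.0771944 kg/s = 151.436 s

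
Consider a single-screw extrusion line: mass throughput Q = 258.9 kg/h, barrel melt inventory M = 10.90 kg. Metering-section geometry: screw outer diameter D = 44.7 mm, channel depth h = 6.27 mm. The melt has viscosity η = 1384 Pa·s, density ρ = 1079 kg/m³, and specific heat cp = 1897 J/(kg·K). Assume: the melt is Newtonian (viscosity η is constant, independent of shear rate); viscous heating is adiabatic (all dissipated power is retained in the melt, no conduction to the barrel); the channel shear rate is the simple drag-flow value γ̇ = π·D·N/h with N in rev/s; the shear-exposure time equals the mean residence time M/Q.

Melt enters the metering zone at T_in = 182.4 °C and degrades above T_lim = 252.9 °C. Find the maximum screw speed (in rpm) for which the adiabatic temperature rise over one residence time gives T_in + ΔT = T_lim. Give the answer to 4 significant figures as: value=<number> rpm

value=70.26 rpm

Throughput in SI: Q_s = 258.9 kg/h ÷ 3600 s/h = 0.0719167 kg/s
t_res = M / Q_s = 10.90 / 0.0719167 = 151.564 s
Geometry in SI: D = 44.7 mm → 0.0447 m, h = 6.27 mm → 0.00627 m
ΔT_a = T_lim − T_in = 252.9 °C − 182.4 °C = 70.5 K
γ̇_max² = ΔT_a·ρ·cp / (η·t_res) = [70.5 × 1079 × 1897] / [1384 × 151.564] = 687.931 s⁻²
γ̇_max = √687.931 = 26.2284 s⁻¹
N_max = γ̇_max·h / (π·D) = 26.2284 · 0.00627 / (π · 0.0447) = 1.17107 rev/s = 70.2642 rpm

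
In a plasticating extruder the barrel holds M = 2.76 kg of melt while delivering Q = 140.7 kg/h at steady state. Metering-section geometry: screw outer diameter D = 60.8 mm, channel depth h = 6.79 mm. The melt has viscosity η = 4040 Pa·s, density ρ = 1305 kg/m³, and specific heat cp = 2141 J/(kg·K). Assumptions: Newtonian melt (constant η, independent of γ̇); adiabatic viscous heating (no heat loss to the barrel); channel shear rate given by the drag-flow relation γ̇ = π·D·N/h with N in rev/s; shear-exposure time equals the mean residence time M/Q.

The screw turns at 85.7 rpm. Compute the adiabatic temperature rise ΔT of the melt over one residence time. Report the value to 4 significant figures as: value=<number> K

value=164.9 K

Convert throughput: Q = 140.7 kg/h = 140.7/3600 = 0.0390833 kg/s
Mean residence time: t_res = M/Q_s = 2.76 kg / 0.0390833 kg/s = 70.6183 s
D = 60.8 mm = 0.0608 m;  h = 6.79 mm = 0.00679 m;  N = 85.7 rpm / 60 = 1.42833 rev/s
Shear rate: γ̇ = πDN/h = π·0.0608·1.42833/0.00679 = 40.1803 s⁻¹
Adiabatic rise: ΔT = η γ̇² t_res / (ρ cp) = 4040·(40.1803)²·70.6183 / (1305·2141) = 164.853 K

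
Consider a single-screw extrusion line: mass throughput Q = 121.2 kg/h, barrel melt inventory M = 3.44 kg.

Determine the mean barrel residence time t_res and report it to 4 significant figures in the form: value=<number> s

Q_s = Q / 3600 = 121.2 / 3600 = 0.0336667 kg/s
t_res = M / Q_s = 3.44 ÷ 0.0336667 = 102.178 s

value=102.2 s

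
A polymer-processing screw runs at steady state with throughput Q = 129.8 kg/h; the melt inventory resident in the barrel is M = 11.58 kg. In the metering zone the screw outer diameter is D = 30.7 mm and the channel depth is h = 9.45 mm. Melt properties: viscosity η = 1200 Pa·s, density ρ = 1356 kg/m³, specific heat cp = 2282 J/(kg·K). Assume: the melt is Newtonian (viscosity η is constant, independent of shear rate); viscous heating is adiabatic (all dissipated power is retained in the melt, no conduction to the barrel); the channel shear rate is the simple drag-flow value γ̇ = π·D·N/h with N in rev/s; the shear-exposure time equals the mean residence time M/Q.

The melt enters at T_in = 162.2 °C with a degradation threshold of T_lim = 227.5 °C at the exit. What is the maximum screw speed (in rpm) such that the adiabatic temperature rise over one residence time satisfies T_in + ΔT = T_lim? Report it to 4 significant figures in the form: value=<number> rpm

Convert throughput: Q = 129.8 kg/h = 129.8/3600 = 0.0360556 kg/s
t_res = M / Q_s = 11.58 ÷ 0.0360556 = 321.171 s
D = 30.7 mm = 0.0307 m;  h = 9.45 mm = 0.00945 m
ΔT_a = T_lim − T_in = 227.5 °C − 162.2 °C = 65.3 K
γ̇_max² = ΔT_a·ρ·cp / (η·t_res) = [65.3 × 1356 × 2282] / [1200 × 321.171] = 524.289 s⁻²
γ̇_max = √524.289 = 22.8974 s⁻¹
Solve γ̇ = πDN/h for N: N_max = γ̇_max·h/(π·D) = 22.8974 × 0.00945 / (π × 0.0307) = 2.24352 rev/s = 134.611 rpm

value=134.6 rpm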